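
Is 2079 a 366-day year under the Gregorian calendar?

No

2079 is not a leap year.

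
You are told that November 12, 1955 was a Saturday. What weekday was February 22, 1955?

Tuesday

Count forward from the earlier date (February 22, 1955) to the later (November 12, 1955):
February 1955: 28 − 22 = 6 days remain (1955 is not a leap year, so February has 28 days).
Then March (31), April (30), May (31), June (30), July (31), August (31), September (30), October (31): 31 + 30 + 31 + 30 + 31 + 31 + 30 + 31 = 245 days.
November 1–12, 1955: 12 days.
Total: 6 + 245 + 12 = 263 days.
263 mod 7 = 4, so 4 days before Saturday is Tuesday.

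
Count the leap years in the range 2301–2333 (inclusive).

Years divisible by 4 in [2301, 2333]: 2304, 2308, 2312, 2316, 2320, 2324, 2328, 2332.
No century exceptions apply. Count: 8.

8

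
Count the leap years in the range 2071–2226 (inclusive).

37

Years divisible by 4: 2072, 2076, …, 2224 — 39 in all.
Of these, 2100, 2200 are divisible by 100 but not 400, so not leap.
Leap years: 39 − 2 = 37.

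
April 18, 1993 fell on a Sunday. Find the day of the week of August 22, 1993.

Sunday

April 1993: 30 − 18 = 12 days remain.
Then May (31), June (30), July (31): 31 + 30 + 31 = 92 days.
August 1–22, 1993: 22 days.
Total: 12 + 92 + 22 = 126 days.
126 is a multiple of 7, so August 22, 1993 falls on the same weekday: Sunday.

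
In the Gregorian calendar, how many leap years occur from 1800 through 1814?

Years divisible by 4 in [1800, 1814]: 1800, 1804, 1808, 1812.
Of these, 1800 is divisible by 100 but not 400, so not leap.
Leap years: 4 − 1 = 3.

3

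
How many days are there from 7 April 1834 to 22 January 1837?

April 7, 1834 → April 7, 1835: 365 days.
April 7, 1835 → April 7, 1836: 366 days (1836 is a leap year).
April 1836: 30 − 7 = 23 days remain.
Then May (31), June (30), July (31), August (31), September (30), October (31), November (30), December (31): 31 + 30 + 31 + 31 + 30 + 31 + 30 + 31 = 245 days.
January 1–22, 1837: 22 days.
Residual: 290 days.
Total: 1021 days.

1021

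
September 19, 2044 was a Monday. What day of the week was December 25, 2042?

Count forward from the earlier date (December 25, 2042) to the later (September 19, 2044):
December 25, 2042 → December 25, 2043: 365 days.
December 2043: 31 − 25 = 6 days remain.
Then January (31), February 2044 (29), March (31), April (30), May (31), June (30), July (31), August (31): 31 + 29 + 31 + 30 + 31 + 30 + 31 + 31 = 244 days.
September 1–19, 2044: 19 days.
Residual: 269 days.
Total: 634 days.
634 mod 7 = 4, so 4 days before Monday is Thursday.

Thursday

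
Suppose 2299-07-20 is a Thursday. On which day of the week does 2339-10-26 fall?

Thursday

Day-of-year of July 20, 2299: 201.
Day-of-year of October 26, 2339: 299.
2299 has 365 days, so 365 − 201 = 164 days remain in 2299.
Full years 2300–2338: 30 common + 9 leap = 30×365 + 9×366 = 14244 days.
Total: 164 + 14244 + 299 = 14707 days.
14707 is a multiple of 7, so 2339-10-26 falls on the same weekday: Thursday.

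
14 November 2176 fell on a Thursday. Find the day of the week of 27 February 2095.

Count forward from the earlier date (February 27, 2095) to the later (November 14, 2176):
Day-of-year of February 27, 2095: 58.
Day-of-year of November 14, 2176: 319.
2095 has 365 days, so 365 − 58 = 307 days remain in 2095.
Full years 2096–2175: 61 common + 19 leap = 61×365 + 19×366 = 29219 days.
Total: 307 + 29219 + 319 = 29845 days.
29845 mod 7 = 4, so 4 days before Thursday is Sunday.

Sunday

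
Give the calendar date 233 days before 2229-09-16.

2229-01-26

Count 233 days before September 16, 2229:
January 2229: 31 − 26 = 5 days remain.
Then February 2229 (28), March (31), April (30), May (31), June (30), July (31), August (31): 28 + 31 + 30 + 31 + 30 + 31 + 31 = 212 days.
September 1–16, 2229: 16 days.
Total: 5 + 212 + 16 = 233 days.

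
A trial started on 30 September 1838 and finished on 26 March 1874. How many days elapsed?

12961

Day-of-year of September 30, 1838: 273.
Day-of-year of March 26, 1874: 85.
1838 has 365 days, so 365 − 273 = 92 days remain in 1838.
Full years 1839–1873: 26 common + 9 leap = 26×365 + 9×366 = 12784 days.
Total: 92 + 12784 + 85 = 12961 days.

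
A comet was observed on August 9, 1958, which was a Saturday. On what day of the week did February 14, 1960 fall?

Sunday

Day-of-year of August 9, 1958: 221.
Day-of-year of February 14, 1960: 45.
1958 has 365 days, so 365 − 221 = 144 days remain in 1958.
Full years: 1959: 365. Sum = 365.
Total: 144 + 365 + 45 = 554 days.
554 mod 7 = 1, so 1 day after Saturday is Sunday.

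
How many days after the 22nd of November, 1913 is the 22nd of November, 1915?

November 22, 1913 → November 22, 1914: 365 days.
November 22, 1914 → November 22, 1915: 365 days.
Total: 730 days.

730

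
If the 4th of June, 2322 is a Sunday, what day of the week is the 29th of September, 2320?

Count forward from the earlier date (September 29, 2320) to the later (June 4, 2322):
September 29, 2320 → September 29, 2321: 365 days.
September 2321: 30 − 29 = 1 day remains.
Then October (31), November (30), December (31), January (31), February 2322 (28), March (31), April (30), May (31): 31 + 30 + 31 + 31 + 28 + 31 + 30 + 31 = 243 days.
June 1–4, 2322: 4 days.
Residual: 248 days.
Total: 613 days.
613 mod 7 = 4, so 4 days before Sunday is Wednesday.

Wednesday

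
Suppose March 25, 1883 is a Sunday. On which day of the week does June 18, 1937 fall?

From March 25, 1883 to March 25, 1937: 54 years, of which 13 contain a Feb 29 — 41×365 + 13×366 = 19723 days.
(1900 is not a leap year (divisible by 100 but not 400).)
March 1937: 31 − 25 = 6 days remain.
Then April (30), May (31): 30 + 31 = 61 days.
June 1–18, 1937: 18 days.
Residual: 85 days.
Total: 19808 days.
19808 mod 7 = 5, so 5 days after Sunday is Friday.

Friday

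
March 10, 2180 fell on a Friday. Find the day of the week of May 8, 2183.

Thursday

Day-of-year of March 10, 2180: 70.
Day-of-year of May 8, 2183: 128.
2180 has 366 days, so 366 − 70 = 296 days remain in 2180.
Full years: 2181: 365; 2182: 365. Sum = 730.
Total: 296 + 730 + 128 = 1154 days.
1154 mod 7 = 6, so 6 days after Friday is Thursday.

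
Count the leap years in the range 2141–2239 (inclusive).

Years divisible by 4: 2144, 2148, …, 2236 — 24 in all.
Of these, 2200 is divisible by 100 but not 400, so not leap.
Leap years: 24 − 1 = 23.

23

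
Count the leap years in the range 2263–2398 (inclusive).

Years divisible by 4: 2264, 2268, …, 2396 — 34 in all.
Of these, 2300 is divisible by 100 but not 400, so not leap.
Leap years: 34 − 1 = 33.

33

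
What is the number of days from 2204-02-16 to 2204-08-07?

173

February 2204: 29 − 16 = 13 days remain (2204 is a leap year, so February has 29 days).
Then March (31), April (30), May (31), June (30), July (31): 31 + 30 + 31 + 30 + 31 = 153 days.
August 1–7, 2204: 7 days.
Total: 13 + 153 + 7 = 173 days.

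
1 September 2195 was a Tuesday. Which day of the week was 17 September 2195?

Within September 2195: 17 − 1 = 16 days.
16 mod 7 = 2, so 2 days after Tuesday is Thursday.

Thursday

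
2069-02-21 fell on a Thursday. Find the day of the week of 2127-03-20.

Thursday

Day-of-year of February 21, 2069: 52.
Day-of-year of March 20, 2127: 79.
2069 has 365 days, so 365 − 52 = 313 days remain in 2069.
Full years 2070–2126: 44 common + 13 leap = 44×365 + 13×366 = 20818 days.
Total: 313 + 20818 + 79 = 21210 days.
21210 is a multiple of 7, so 2127-03-20 falls on the same weekday: Thursday.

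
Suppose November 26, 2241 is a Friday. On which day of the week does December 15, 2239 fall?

Sunday

Count forward from the earlier date (December 15, 2239) to the later (November 26, 2241):
December 2239: 31 − 15 = 16 days remain.
Then 22 full months totalling 670 days.
November 1–26, 2241: 26 days.
Total: 16 + 670 + 26 = 712 days.
712 mod 7 = 5, so 5 days before Friday is Sunday.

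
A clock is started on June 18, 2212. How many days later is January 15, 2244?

11533

Day-of-year of June 18, 2212: 170.
Day-of-year of January 15, 2244: 15.
2212 has 366 days, so 366 − 170 = 196 days remain in 2212.
Full years 2213–2243: 24 common + 7 leap = 24×365 + 7×366 = 11322 days.
Total: 196 + 11322 + 15 = 11533 days.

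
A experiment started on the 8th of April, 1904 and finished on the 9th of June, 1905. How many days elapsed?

427

April 1904: 30 − 8 = 22 days remain.
Then 13 full months totalling 396 days.
June 1–9, 1905: 9 days.
Total: 22 + 396 + 9 = 427 days.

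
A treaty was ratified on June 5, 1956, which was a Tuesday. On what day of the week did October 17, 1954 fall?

Count forward from the earlier date (October 17, 1954) to the later (June 5, 1956):
October 17, 1954 → October 17, 1955: 365 days.
October 1955: 31 − 17 = 14 days remain.
Then November (30), December (31), January (31), February 1956 (29), March (31), April (30), May (31): 30 + 31 + 31 + 29 + 31 + 30 + 31 = 213 days.
June 1–5, 1956: 5 days.
Residual: 232 days.
Total: 597 days.
597 mod 7 = 2, so 2 days before Tuesday is Sunday.

Sunday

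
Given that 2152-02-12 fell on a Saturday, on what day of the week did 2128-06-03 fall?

Thursday

Count forward from the earlier date (June 3, 2128) to the later (February 12, 2152):
From June 3, 2128 to June 3, 2151: 23 years, of which 5 contain a Feb 29 — 18×365 + 5×366 = 8400 days.
June 2151: 30 − 3 = 27 days remain.
Then July (31), August (31), September (30), October (31), November (30), December (31), January (31): 31 + 31 + 30 + 31 + 30 + 31 + 31 = 215 days.
February 1–12, 2152: 12 days (2152 is a leap year).
Residual: 254 days.
Total: 8654 days.
8654 mod 7 = 2, so 2 days before Saturday is Thursday.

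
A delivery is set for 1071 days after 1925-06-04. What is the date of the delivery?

1928-05-10

Count 1071 days after June 4, 1925:
June 4, 1925 → June 4, 1926: 365 days.
June 4, 1926 → June 4, 1927: 365 days.
June 1927: 30 − 4 = 26 days remain.
Then 10 full months totalling 305 days.
May 1–10, 1928: 10 days.
Residual: 341 days.
Total: 1071 days.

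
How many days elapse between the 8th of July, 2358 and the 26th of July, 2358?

18

Within July 2358: 26 − 8 = 18 days.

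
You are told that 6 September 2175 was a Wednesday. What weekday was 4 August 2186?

Friday

Day-of-year of September 6, 2175: 249.
Day-of-year of August 4, 2186: 216.
2175 has 365 days, so 365 − 249 = 116 days remain in 2175.
Full years 2176–2185: 7 common + 3 leap = 7×365 + 3×366 = 3653 days.
Total: 116 + 3653 + 216 = 3985 days.
3985 mod 7 = 2, so 2 days after Wednesday is Friday.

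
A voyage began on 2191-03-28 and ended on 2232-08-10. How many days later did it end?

15110

Day-of-year of March 28, 2191: 87.
Day-of-year of August 10, 2232: 223.
2191 has 365 days, so 365 − 87 = 278 days remain in 2191.
Full years 2192–2231: 31 common + 9 leap = 31×365 + 9×366 = 14609 days.
Total: 278 + 14609 + 223 = 15110 days.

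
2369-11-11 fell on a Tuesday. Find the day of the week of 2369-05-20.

Count forward from the earlier date (May 20, 2369) to the later (November 11, 2369):
May 2369: 31 − 20 = 11 days remain.
Then June (30), July (31), August (31), September (30), October (31): 30 + 31 + 31 + 30 + 31 = 153 days.
November 1–11, 2369: 11 days.
Total: 11 + 153 + 11 = 175 days.
175 is a multiple of 7, so 2369-05-20 falls on the same weekday: Tuesday.

Tuesday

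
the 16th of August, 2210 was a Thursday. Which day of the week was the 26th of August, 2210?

Sunday

Within August 2210: 26 − 16 = 10 days.
10 mod 7 = 3, so 3 days after Thursday is Sunday.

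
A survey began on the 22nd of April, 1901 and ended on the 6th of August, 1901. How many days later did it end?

106

April 1901: 30 − 22 = 8 days remain.
Then May (31), June (30), July (31): 31 + 30 + 31 = 92 days.
August 1–6, 1901: 6 days.
Total: 8 + 92 + 6 = 106 days.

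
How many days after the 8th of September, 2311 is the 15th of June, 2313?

September 2311: 30 − 8 = 22 days remain.
Then 20 full months totalling 609 days.
June 1–15, 2313: 15 days.
Total: 22 + 609 + 15 = 646 days.

646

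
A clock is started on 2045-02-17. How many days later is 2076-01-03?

From February 17, 2045 to February 17, 2075: 30 years, of which 7 contain a Feb 29 — 23×365 + 7×366 = 10957 days.
February 2075: 28 − 17 = 11 days remain (2075 is not a leap year, so February has 28 days).
Then 10 full months totalling 306 days.
January 1–3, 2076: 3 days.
Residual: 320 days.
Total: 11277 days.

11277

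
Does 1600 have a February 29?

Yes

1600 is a leap year (divisible by 400).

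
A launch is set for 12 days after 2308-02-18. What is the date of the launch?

2308-03-01

Count 12 days after February 18, 2308:
February 2308: 29 − 18 = 11 days remain (2308 is a leap year, so February has 29 days).
March 1, 2308: 1 day.
Total: 11 + 1 = 12 days.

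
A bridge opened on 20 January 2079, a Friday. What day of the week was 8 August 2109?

Day-of-year of January 20, 2079: 20.
Day-of-year of August 8, 2109: 220.
2079 has 365 days, so 365 − 20 = 345 days remain in 2079.
Full years 2080–2108: 22 common + 7 leap = 22×365 + 7×366 = 10592 days.
Total: 345 + 10592 + 220 = 11157 days.
11157 mod 7 = 6, so 6 days after Friday is Thursday.

Thursday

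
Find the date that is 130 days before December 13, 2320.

August 5, 2320

Count 130 days before December 13, 2320:
August 2320: 31 − 5 = 26 days remain.
Then September (30), October (31), November (30): 30 + 31 + 30 = 91 days.
December 1–13, 2320: 13 days.
Total: 26 + 91 + 13 = 130 days.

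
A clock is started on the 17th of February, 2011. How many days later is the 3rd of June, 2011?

February 2011: 28 − 17 = 11 days remain (2011 is not a leap year, so February has 28 days).
Then March (31), April (30), May (31): 31 + 30 + 31 = 92 days.
June 1–3, 2011: 3 days.
Total: 11 + 92 + 3 = 106 days.

106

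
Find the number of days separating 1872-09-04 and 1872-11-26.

September 1872: 30 − 4 = 26 days remain.
Then October (31): 31 days.
November 1–26, 1872: 26 days.
Total: 26 + 31 + 26 = 83 days.

83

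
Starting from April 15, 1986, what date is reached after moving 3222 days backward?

June 19, 1977

Count 3222 days before April 15, 1986:
From June 19, 1977 to June 19, 1985: 8 years, of which 2 contain a Feb 29 — 6×365 + 2×366 = 2922 days.
June 1985: 30 − 19 = 11 days remain.
Then 9 full months totalling 274 days.
April 1–15, 1986: 15 days.
Residual: 300 days.
Total: 3222 days.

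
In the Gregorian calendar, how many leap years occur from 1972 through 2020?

13

Years divisible by 4: 1972, 1976, …, 2020 — 13 in all.
2000 is divisible by 400, so still leap.
No century exceptions apply. Count: 13.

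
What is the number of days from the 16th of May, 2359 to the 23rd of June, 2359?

38

May 2359: 31 − 16 = 15 days remain.
June 1–23, 2359: 23 days.
Total: 15 + 23 = 38 days.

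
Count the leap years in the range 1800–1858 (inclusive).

14

Years divisible by 4: 1800, 1804, …, 1856 — 15 in all.
Of these, 1800 is divisible by 100 but not 400, so not leap.
Leap years: 15 − 1 = 14.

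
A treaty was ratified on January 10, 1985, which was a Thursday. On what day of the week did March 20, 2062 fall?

Monday

From January 10, 1985 to January 10, 2062: 77 years, of which 19 contain a Feb 29 — 58×365 + 19×366 = 28124 days.
(2000 is a leap year (divisible by 400).)
January 2062: 31 − 10 = 21 days remain.
Then February 2062 (28): 28 days.
March 1–20, 2062: 20 days.
Residual: 69 days.
Total: 28193 days.
28193 mod 7 = 4, so 4 days after Thursday is Monday.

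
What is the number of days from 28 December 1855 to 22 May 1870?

Day-of-year of December 28, 1855: 362.
Day-of-year of May 22, 1870: 142.
1855 has 365 days, so 365 − 362 = 3 days remain in 1855.
Full years 1856–1869: 10 common + 4 leap = 10×365 + 4×366 = 5114 days.
Total: 3 + 5114 + 142 = 5259 days.

5259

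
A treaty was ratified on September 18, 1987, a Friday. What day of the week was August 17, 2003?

Sunday

Day-of-year of September 18, 1987: 261.
Day-of-year of August 17, 2003: 229.
1987 has 365 days, so 365 − 261 = 104 days remain in 1987.
Full years 1988–2002: 11 common + 4 leap = 11×365 + 4×366 = 5479 days.
Total: 104 + 5479 + 229 = 5812 days.
5812 mod 7 = 2, so 2 days after Friday is Sunday.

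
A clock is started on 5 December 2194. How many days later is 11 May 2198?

Day-of-year of December 5, 2194: 339.
Day-of-year of May 11, 2198: 131.
2194 has 365 days, so 365 − 339 = 26 days remain in 2194.
Full years: 2195: 365; 2196: 366; 2197: 365. Sum = 1096.
Total: 26 + 1096 + 131 = 1253 days.

1253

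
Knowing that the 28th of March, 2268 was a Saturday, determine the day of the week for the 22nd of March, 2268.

Sunday

Count forward from the earlier date (March 22, 2268) to the later (March 28, 2268):
Within March 2268: 28 − 22 = 6 days.
6 mod 7 = 6, so 6 days before Saturday is Sunday.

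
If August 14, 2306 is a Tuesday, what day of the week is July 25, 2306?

Wednesday

Count forward from the earlier date (July 25, 2306) to the later (August 14, 2306):
July 2306: 31 − 25 = 6 days remain.
August 1–14, 2306: 14 days.
Total: 6 + 14 = 20 days.
20 mod 7 = 6, so 6 days before Tuesday is Wednesday.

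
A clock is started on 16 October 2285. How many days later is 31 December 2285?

October 2285: 31 − 16 = 15 days remain.
Then November (30): 30 days.
December 1–31, 2285: 31 days.
Total: 15 + 30 + 31 = 76 days.

76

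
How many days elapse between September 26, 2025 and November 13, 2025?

September 2025: 30 − 26 = 4 days remain.
Then October (31): 31 days.
November 1–13, 2025: 13 days.
Total: 4 + 31 + 13 = 48 days.

48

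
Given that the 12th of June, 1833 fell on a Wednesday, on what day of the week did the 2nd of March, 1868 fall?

Monday

Day-of-year of June 12, 1833: 163.
Day-of-year of March 2, 1868: 62.
1833 has 365 days, so 365 − 163 = 202 days remain in 1833.
Full years 1834–1867: 26 common + 8 leap = 26×365 + 8×366 = 12418 days.
Total: 202 + 12418 + 62 = 12682 days.
12682 mod 7 = 5, so 5 days after Wednesday is Monday.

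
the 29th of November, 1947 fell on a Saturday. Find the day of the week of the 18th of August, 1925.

Count forward from the earlier date (August 18, 1925) to the later (November 29, 1947):
From August 18, 1925 to August 18, 1947: 22 years, of which 5 contain a Feb 29 — 17×365 + 5×366 = 8035 days.
August 1947: 31 − 18 = 13 days remain.
Then September (30), October (31): 30 + 31 = 61 days.
November 1–29, 1947: 29 days.
Residual: 103 days.
Total: 8138 days.
8138 mod 7 = 4, so 4 days before Saturday is Tuesday.

Tuesday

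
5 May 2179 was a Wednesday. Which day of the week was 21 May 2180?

May 5, 2179 → May 5, 2180: 366 days (2180 is a leap year).
Within May 2180: 21 − 5 = 16 days.
Total: 382 days.
382 mod 7 = 4, so 4 days after Wednesday is Sunday.

Sunday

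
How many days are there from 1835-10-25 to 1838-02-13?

842

Day-of-year of October 25, 1835: 298.
Day-of-year of February 13, 1838: 44.
1835 has 365 days, so 365 − 298 = 67 days remain in 1835.
Full years: 1836: 366; 1837: 365. Sum = 731.
Total: 67 + 731 + 44 = 842 days.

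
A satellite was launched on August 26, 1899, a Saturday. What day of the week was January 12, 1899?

Count forward from the earlier date (January 12, 1899) to the later (August 26, 1899):
January 1899: 31 − 12 = 19 days remain.
Then February 1899 (28), March (31), April (30), May (31), June (30), July (31): 28 + 31 + 30 + 31 + 30 + 31 = 181 days.
August 1–26, 1899: 26 days.
Total: 19 + 181 + 26 = 226 days.
226 mod 7 = 2, so 2 days before Saturday is Thursday.

Thursday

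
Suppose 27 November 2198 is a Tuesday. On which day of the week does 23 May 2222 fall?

Thursday

From November 27, 2198 to November 27, 2221: 23 years, of which 5 contain a Feb 29 — 18×365 + 5×366 = 8400 days.
(2200 is not a leap year (divisible by 100 but not 400).)
November 2221: 30 − 27 = 3 days remain.
Then December (31), January (31), February 2222 (28), March (31), April (30): 31 + 31 + 28 + 31 + 30 = 151 days.
May 1–23, 2222: 23 days.
Residual: 177 days.
Total: 8577 days.
8577 mod 7 = 2, so 2 days after Tuesday is Thursday.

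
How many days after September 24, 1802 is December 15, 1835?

12135

From September 24, 1802 to September 24, 1835: 33 years, of which 8 contain a Feb 29 — 25×365 + 8×366 = 12053 days.
September 1835: 30 − 24 = 6 days remain.
Then October (31), November (30): 31 + 30 = 61 days.
December 1–15, 1835: 15 days.
Residual: 82 days.
Total: 12135 days.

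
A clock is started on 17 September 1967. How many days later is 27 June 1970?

1014

Day-of-year of September 17, 1967: 260.
Day-of-year of June 27, 1970: 178.
1967 has 365 days, so 365 − 260 = 105 days remain in 1967.
Full years: 1968: 366; 1969: 365. Sum = 731.
Total: 105 + 731 + 178 = 1014 days.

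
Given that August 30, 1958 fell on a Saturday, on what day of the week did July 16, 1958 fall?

Wednesday

Count forward from the earlier date (July 16, 1958) to the later (August 30, 1958):
July 1958: 31 − 16 = 15 days remain.
August 1–30, 1958: 30 days.
Total: 15 + 30 = 45 days.
45 mod 7 = 3, so 3 days before Saturday is Wednesday.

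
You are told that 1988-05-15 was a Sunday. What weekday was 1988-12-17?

May 1988: 31 − 15 = 16 days remain.
Then June (30), July (31), August (31), September (30), October (31), November (30): 30 + 31 + 31 + 30 + 31 + 30 = 183 days.
December 1–17, 1988: 17 days.
Total: 16 + 183 + 17 = 216 days.
216 mod 7 = 6, so 6 days after Sunday is Saturday.

Saturday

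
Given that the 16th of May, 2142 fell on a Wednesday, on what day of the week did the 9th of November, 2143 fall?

Saturday

May 2142: 31 − 16 = 15 days remain.
Then 17 full months totalling 518 days.
November 1–9, 2143: 9 days.
Total: 15 + 518 + 9 = 542 days.
542 mod 7 = 3, so 3 days after Wednesday is Saturday.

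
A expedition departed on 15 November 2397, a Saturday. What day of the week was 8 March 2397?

Count forward from the earlier date (March 8, 2397) to the later (November 15, 2397):
March 2397: 31 − 8 = 23 days remain.
Then April (30), May (31), June (30), July (31), August (31), September (30), October (31): 30 + 31 + 30 + 31 + 31 + 30 + 31 = 214 days.
November 1–15, 2397: 15 days.
Total: 23 + 214 + 15 = 252 days.
252 is a multiple of 7, so 8 March 2397 falls on the same weekday: Saturday.

Saturday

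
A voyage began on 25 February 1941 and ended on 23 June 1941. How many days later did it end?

118

February 1941: 28 − 25 = 3 days remain (1941 is not a leap year, so February has 28 days).
Then March (31), April (30), May (31): 31 + 30 + 31 = 92 days.
June 1–23, 1941: 23 days.
Total: 3 + 92 + 23 = 118 days.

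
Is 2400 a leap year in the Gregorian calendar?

2400 is a leap year (divisible by 400).

Yes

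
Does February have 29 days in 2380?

Yes

2380 is a leap year.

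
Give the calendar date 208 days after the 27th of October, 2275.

the 22nd of May, 2276

Count 208 days after October 27, 2275:
Day-of-year of October 27, 2275: 300.
Day-of-year of May 22, 2276: 143.
2275 has 365 days, so 365 − 300 = 65 days remain in 2275.
Total: 65 + 143 = 208 days.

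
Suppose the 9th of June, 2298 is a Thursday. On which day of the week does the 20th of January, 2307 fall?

Day-of-year of June 9, 2298: 160.
Day-of-year of January 20, 2307: 20.
2298 has 365 days, so 365 − 160 = 205 days remain in 2298.
Full years 2299–2306: 7 common + 1 leap = 7×365 + 1×366 = 2921 days.
Total: 205 + 2921 + 20 = 3146 days.
3146 mod 7 = 3, so 3 days after Thursday is Sunday.

Sunday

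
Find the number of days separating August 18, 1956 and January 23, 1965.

3080

Day-of-year of August 18, 1956: 231.
Day-of-year of January 23, 1965: 23.
1956 has 366 days, so 366 − 231 = 135 days remain in 1956.
Full years 1957–1964: 6 common + 2 leap = 6×365 + 2×366 = 2922 days.
Total: 135 + 2922 + 23 = 3080 days.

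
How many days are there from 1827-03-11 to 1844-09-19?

Day-of-year of March 11, 1827: 70.
Day-of-year of September 19, 1844: 263.
1827 has 365 days, so 365 − 70 = 295 days remain in 1827.
Full years 1828–1843: 12 common + 4 leap = 12×365 + 4×366 = 5844 days.
Total: 295 + 5844 + 263 = 6402 days.

6402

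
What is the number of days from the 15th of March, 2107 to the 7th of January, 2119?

Day-of-year of March 15, 2107: 74.
Day-of-year of January 7, 2119: 7.
2107 has 365 days, so 365 − 74 = 291 days remain in 2107.
Full years 2108–2118: 8 common + 3 leap = 8×365 + 3×366 = 4018 days.
Total: 291 + 4018 + 7 = 4316 days.

4316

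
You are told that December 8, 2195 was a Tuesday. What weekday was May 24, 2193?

Count forward from the earlier date (May 24, 2193) to the later (December 8, 2195):
Day-of-year of May 24, 2193: 144.
Day-of-year of December 8, 2195: 342.
2193 has 365 days, so 365 − 144 = 221 days remain in 2193.
Full years: 2194: 365. Sum = 365.
Total: 221 + 365 + 342 = 928 days.
928 mod 7 = 4, so 4 days before Tuesday is Friday.

Friday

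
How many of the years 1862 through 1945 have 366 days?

20

Years divisible by 4: 1864, 1868, …, 1944 — 21 in all.
Of these, 1900 is divisible by 100 but not 400, so not leap.
Leap years: 21 − 1 = 20.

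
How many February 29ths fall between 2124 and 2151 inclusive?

Years divisible by 4 in [2124, 2151]: 2124, 2128, 2132, 2136, 2140, 2144, 2148.
No century exceptions apply. Count: 7.

7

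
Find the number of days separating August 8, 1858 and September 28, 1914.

20504

From August 8, 1858 to August 8, 1914: 56 years, of which 13 contain a Feb 29 — 43×365 + 13×366 = 20453 days.
(1900 is not a leap year (divisible by 100 but not 400).)
August 1914: 31 − 8 = 23 days remain.
September 1–28, 1914: 28 days.
Residual: 51 days.
Total: 20504 days.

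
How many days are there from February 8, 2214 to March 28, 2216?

779

February 2214: 28 − 8 = 20 days remain (2214 is not a leap year, so February has 28 days).
Then 24 full months totalling 731 days.
March 1–28, 2216: 28 days.
Total: 20 + 731 + 28 = 779 days.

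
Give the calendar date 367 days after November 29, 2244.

December 1, 2245

Count 367 days after November 29, 2244:
Day-of-year of November 29, 2244: 334.
Day-of-year of December 1, 2245: 335.
2244 has 366 days, so 366 − 334 = 32 days remain in 2244.
Total: 32 + 335 = 367 days.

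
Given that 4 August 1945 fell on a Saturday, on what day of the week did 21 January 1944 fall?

Count forward from the earlier date (January 21, 1944) to the later (August 4, 1945):
Day-of-year of January 21, 1944: 21.
Day-of-year of August 4, 1945: 216.
1944 has 366 days, so 366 − 21 = 345 days remain in 1944.
Total: 345 + 216 = 561 days.
561 mod 7 = 1, so 1 day before Saturday is Friday.

Friday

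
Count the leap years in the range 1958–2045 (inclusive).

Years divisible by 4: 1960, 1964, …, 2044 — 22 in all.
2000 is divisible by 400, so still leap.
No century exceptions apply. Count: 22.

22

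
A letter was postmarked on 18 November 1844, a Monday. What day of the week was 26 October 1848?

Day-of-year of November 18, 1844: 323.
Day-of-year of October 26, 1848: 300.
1844 has 366 days, so 366 − 323 = 43 days remain in 1844.
Full years: 1845: 365; 1846: 365; 1847: 365. Sum = 1095.
Total: 43 + 1095 + 300 = 1438 days.
1438 mod 7 = 3, so 3 days after Monday is Thursday.

Thursday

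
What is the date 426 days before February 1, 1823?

December 2, 1821

Count 426 days before February 1, 1823:
Day-of-year of December 2, 1821: 336.
Day-of-year of February 1, 1823: 32.
1821 has 365 days, so 365 − 336 = 29 days remain in 1821.
Full years: 1822: 365. Sum = 365.
Total: 29 + 365 + 32 = 426 days.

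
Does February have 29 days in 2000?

Yes

2000 is a leap year (divisible by 400).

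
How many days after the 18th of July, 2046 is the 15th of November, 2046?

120

July 2046: 31 − 18 = 13 days remain.
Then August (31), September (30), October (31): 31 + 30 + 31 = 92 days.
November 1–15, 2046: 15 days.
Total: 13 + 92 + 15 = 120 days.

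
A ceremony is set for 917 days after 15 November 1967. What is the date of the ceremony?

20 May 1970

Count 917 days after November 15, 1967:
Day-of-year of November 15, 1967: 319.
Day-of-year of May 20, 1970: 140.
1967 has 365 days, so 365 − 319 = 46 days remain in 1967.
Full years: 1968: 366; 1969: 365. Sum = 731.
Total: 46 + 731 + 140 = 917 days.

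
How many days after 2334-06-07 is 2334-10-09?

June 2334: 30 − 7 = 23 days remain.
Then July (31), August (31), September (30): 31 + 31 + 30 = 92 days.
October 1–9, 2334: 9 days.
Total: 23 + 92 + 9 = 124 days.

124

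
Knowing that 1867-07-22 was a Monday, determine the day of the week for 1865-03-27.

Count forward from the earlier date (March 27, 1865) to the later (July 22, 1867):
Day-of-year of March 27, 1865: 86.
Day-of-year of July 22, 1867: 203.
1865 has 365 days, so 365 − 86 = 279 days remain in 1865.
Full years: 1866: 365. Sum = 365.
Total: 279 + 365 + 203 = 847 days.
847 is a multiple of 7, so 1865-03-27 falls on the same weekday: Monday.

Monday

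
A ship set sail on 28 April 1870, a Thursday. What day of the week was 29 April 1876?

Day-of-year of April 28, 1870: 118.
Day-of-year of April 29, 1876: 120.
1870 has 365 days, so 365 − 118 = 247 days remain in 1870.
Full years: 1871: 365; 1872: 366; 1873: 365; 1874: 365; 1875: 365. Sum = 1826.
Total: 247 + 1826 + 120 = 2193 days.
2193 mod 7 = 2, so 2 days after Thursday is Saturday.

Saturday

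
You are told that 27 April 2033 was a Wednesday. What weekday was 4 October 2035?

Thursday

Day-of-year of April 27, 2033: 117.
Day-of-year of October 4, 2035: 277.
2033 has 365 days, so 365 − 117 = 248 days remain in 2033.
Full years: 2034: 365. Sum = 365.
Total: 248 + 365 + 277 = 890 days.
890 mod 7 = 1, so 1 day after Wednesday is Thursday.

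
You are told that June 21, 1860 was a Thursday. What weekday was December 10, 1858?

Count forward from the earlier date (December 10, 1858) to the later (June 21, 1860):
December 1858: 31 − 10 = 21 days remain.
Then 17 full months totalling 517 days.
June 1–21, 1860: 21 days.
Total: 21 + 517 + 21 = 559 days.
559 mod 7 = 6, so 6 days before Thursday is Friday.

Friday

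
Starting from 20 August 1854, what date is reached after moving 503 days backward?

4 April 1853

Count 503 days before August 20, 1854:
April 4, 1853 → April 4, 1854: 365 days.
April 1854: 30 − 4 = 26 days remain.
Then May (31), June (30), July (31): 31 + 30 + 31 = 92 days.
August 1–20, 1854: 20 days.
Residual: 138 days.
Total: 503 days.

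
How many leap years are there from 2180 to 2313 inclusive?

Years divisible by 4: 2180, 2184, …, 2312 — 34 in all.
Of these, 2200, 2300 are divisible by 100 but not 400, so not leap.
Leap years: 34 − 2 = 32.

32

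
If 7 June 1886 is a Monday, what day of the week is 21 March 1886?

Sunday

Count forward from the earlier date (March 21, 1886) to the later (June 7, 1886):
March 1886: 31 − 21 = 10 days remain.
Then April (30), May (31): 30 + 31 = 61 days.
June 1–7, 1886: 7 days.
Total: 10 + 61 + 7 = 78 days.
78 mod 7 = 1, so 1 day before Monday is Sunday.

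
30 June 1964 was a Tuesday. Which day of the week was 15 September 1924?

Monday

Count forward from the earlier date (September 15, 1924) to the later (June 30, 1964):
Day-of-year of September 15, 1924: 259.
Day-of-year of June 30, 1964: 182.
1924 has 366 days, so 366 − 259 = 107 days remain in 1924.
Full years 1925–1963: 30 common + 9 leap = 30×365 + 9×366 = 14244 days.
Total: 107 + 14244 + 182 = 14533 days.
14533 mod 7 = 1, so 1 day before Tuesday is Monday.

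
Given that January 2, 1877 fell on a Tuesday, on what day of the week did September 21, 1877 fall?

January 1877: 31 − 2 = 29 days remain.
Then February 1877 (28), March (31), April (30), May (31), June (30), July (31), August (31): 28 + 31 + 30 + 31 + 30 + 31 + 31 = 212 days.
September 1–21, 1877: 21 days.
Total: 29 + 212 + 21 = 262 days.
262 mod 7 = 3, so 3 days after Tuesday is Friday.

Friday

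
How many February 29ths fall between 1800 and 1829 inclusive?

Years divisible by 4 in [1800, 1829]: 1800, 1804, 1808, 1812, 1816, 1820, 1824, 1828.
Of these, 1800 is divisible by 100 but not 400, so not leap.
Leap years: 8 − 1 = 7.

7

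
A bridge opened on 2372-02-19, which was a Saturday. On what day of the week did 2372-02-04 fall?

Count forward from the earlier date (February 4, 2372) to the later (February 19, 2372):
Within February 2372: 19 − 4 = 15 days.
15 mod 7 = 1, so 1 day before Saturday is Friday.

Friday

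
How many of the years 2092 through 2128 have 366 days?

9

Years divisible by 4 in [2092, 2128]: 2092, 2096, 2100, 2104, 2108, 2112, 2116, 2120, 2124, 2128.
Of these, 2100 is divisible by 100 but not 400, so not leap.
Leap years: 10 − 1 = 9.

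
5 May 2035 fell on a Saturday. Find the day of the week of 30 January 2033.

Count forward from the earlier date (January 30, 2033) to the later (May 5, 2035):
Day-of-year of January 30, 2033: 30.
Day-of-year of May 5, 2035: 125.
2033 has 365 days, so 365 − 30 = 335 days remain in 2033.
Full years: 2034: 365. Sum = 365.
Total: 335 + 365 + 125 = 825 days.
825 mod 7 = 6, so 6 days before Saturday is Sunday.

Sunday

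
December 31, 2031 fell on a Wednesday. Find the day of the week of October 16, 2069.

From December 31, 2031 to December 31, 2068: 37 years, of which 10 contain a Feb 29 — 27×365 + 10×366 = 13515 days.
December 2068: 31 − 31 = 0 days remain.
Then 9 full months totalling 273 days.
October 1–16, 2069: 16 days.
Residual: 289 days.
Total: 13804 days.
13804 is a multiple of 7, so October 16, 2069 falls on the same weekday: Wednesday.

Wednesday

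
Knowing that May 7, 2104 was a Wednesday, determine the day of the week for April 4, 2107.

Monday

Day-of-year of May 7, 2104: 128.
Day-of-year of April 4, 2107: 94.
2104 has 366 days, so 366 − 128 = 238 days remain in 2104.
Full years: 2105: 365; 2106: 365. Sum = 730.
Total: 238 + 730 + 94 = 1062 days.
1062 mod 7 = 5, so 5 days after Wednesday is Monday.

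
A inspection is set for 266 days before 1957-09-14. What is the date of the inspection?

1956-12-22

Count 266 days before September 14, 1957:
December 1956: 31 − 22 = 9 days remain.
Then January (31), February 1957 (28), March (31), April (30), May (31), June (30), July (31), August (31): 31 + 28 + 31 + 30 + 31 + 30 + 31 + 31 = 243 days.
September 1–14, 1957: 14 days.
Residual: 266 days.
Total: 266 days.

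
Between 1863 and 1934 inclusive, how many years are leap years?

Years divisible by 4: 1864, 1868, …, 1932 — 18 in all.
Of these, 1900 is divisible by 100 but not 400, so not leap.
Leap years: 18 − 1 = 17.

17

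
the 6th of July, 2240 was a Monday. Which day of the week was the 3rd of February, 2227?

Count forward from the earlier date (February 3, 2227) to the later (July 6, 2240):
From February 3, 2227 to February 3, 2240: 13 years, of which 3 contain a Feb 29 — 10×365 + 3×366 = 4748 days.
February 2240: 29 − 3 = 26 days remain (2240 is a leap year, so February has 29 days).
Then March (31), April (30), May (31), June (30): 31 + 30 + 31 + 30 = 122 days.
July 1–6, 2240: 6 days.
Residual: 154 days.
Total: 4902 days.
4902 mod 7 = 2, so 2 days before Monday is Saturday.

Saturday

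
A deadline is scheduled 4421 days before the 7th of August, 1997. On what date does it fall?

the 30th of June, 1985

Count 4421 days before August 7, 1997:
From June 30, 1985 to June 30, 1997: 12 years, of which 3 contain a Feb 29 — 9×365 + 3×366 = 4383 days.
June 1997: 30 − 30 = 0 days remain.
Then July (31): 31 days.
August 1–7, 1997: 7 days.
Residual: 38 days.
Total: 4421 days.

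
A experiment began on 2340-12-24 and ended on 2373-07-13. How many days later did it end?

11889

Day-of-year of December 24, 2340: 359.
Day-of-year of July 13, 2373: 194.
2340 has 366 days, so 366 − 359 = 7 days remain in 2340.
Full years 2341–2372: 24 common + 8 leap = 24×365 + 8×366 = 11688 days.
Total: 7 + 11688 + 194 = 11889 days.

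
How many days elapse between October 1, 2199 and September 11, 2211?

Day-of-year of October 1, 2199: 274.
Day-of-year of September 11, 2211: 254.
2199 has 365 days, so 365 − 274 = 91 days remain in 2199.
Full years 2200–2210: 9 common + 2 leap = 9×365 + 2×366 = 4017 days.
Total: 91 + 4017 + 254 = 4362 days.

4362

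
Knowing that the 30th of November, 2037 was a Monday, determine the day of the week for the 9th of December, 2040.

Sunday

Day-of-year of November 30, 2037: 334.
Day-of-year of December 9, 2040: 344.
2037 has 365 days, so 365 − 334 = 31 days remain in 2037.
Full years: 2038: 365; 2039: 365. Sum = 730.
Total: 31 + 730 + 344 = 1105 days.
1105 mod 7 = 6, so 6 days after Monday is Sunday.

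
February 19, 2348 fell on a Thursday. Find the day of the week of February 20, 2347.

Count forward from the earlier date (February 20, 2347) to the later (February 19, 2348):
February 2347: 28 − 20 = 8 days remain (2347 is not a leap year, so February has 28 days).
Then 11 full months totalling 337 days.
February 1–19, 2348: 19 days (2348 is a leap year).
Residual: 364 days.
Total: 364 days.
364 is a multiple of 7, so February 20, 2347 falls on the same weekday: Thursday.

Thursday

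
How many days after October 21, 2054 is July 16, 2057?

999

Day-of-year of October 21, 2054: 294.
Day-of-year of July 16, 2057: 197.
2054 has 365 days, so 365 − 294 = 71 days remain in 2054.
Full years: 2055: 365; 2056: 366. Sum = 731.
Total: 71 + 731 + 197 = 999 days.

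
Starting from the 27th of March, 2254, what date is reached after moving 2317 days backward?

the 22nd of November, 2247

Count 2317 days before March 27, 2254:
Day-of-year of November 22, 2247: 326.
Day-of-year of March 27, 2254: 86.
2247 has 365 days, so 365 − 326 = 39 days remain in 2247.
Full years: 2248: 366; 2249: 365; 2250: 365; 2251: 365; 2252: 366; 2253: 365. Sum = 2192.
Total: 39 + 2192 + 86 = 2317 days.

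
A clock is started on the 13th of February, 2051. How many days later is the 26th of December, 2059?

3238

From February 13, 2051 to February 13, 2059: 8 years, of which 2 contain a Feb 29 — 6×365 + 2×366 = 2922 days.
February 2059: 28 − 13 = 15 days remain (2059 is not a leap year, so February has 28 days).
Then 9 full months totalling 275 days.
December 1–26, 2059: 26 days.
Residual: 316 days.
Total: 3238 days.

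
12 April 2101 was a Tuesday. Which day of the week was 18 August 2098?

Count forward from the earlier date (August 18, 2098) to the later (April 12, 2101):
August 18, 2098 → August 18, 2099: 365 days.
August 18, 2099 → August 18, 2100: 365 days (2100 is not a leap year (divisible by 100 but not 400)).
August 2100: 31 − 18 = 13 days remain.
Then September (30), October (31), November (30), December (31), January (31), February 2101 (28), March (31): 30 + 31 + 30 + 31 + 31 + 28 + 31 = 212 days.
April 1–12, 2101: 12 days.
Residual: 237 days.
Total: 967 days.
967 mod 7 = 1, so 1 day before Tuesday is Monday.

Monday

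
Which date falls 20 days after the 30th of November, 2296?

the 20th of December, 2296

Count 20 days after November 30, 2296:
November 2296: 30 − 30 = 0 days remain.
December 1–20, 2296: 20 days.
Total: 0 + 20 = 20 days.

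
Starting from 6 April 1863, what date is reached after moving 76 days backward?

20 January 1863

Count 76 days before April 6, 1863:
January 1863: 31 − 20 = 11 days remain.
Then February 1863 (28), March (31): 28 + 31 = 59 days.
April 1–6, 1863: 6 days.
Total: 11 + 59 + 6 = 76 days.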